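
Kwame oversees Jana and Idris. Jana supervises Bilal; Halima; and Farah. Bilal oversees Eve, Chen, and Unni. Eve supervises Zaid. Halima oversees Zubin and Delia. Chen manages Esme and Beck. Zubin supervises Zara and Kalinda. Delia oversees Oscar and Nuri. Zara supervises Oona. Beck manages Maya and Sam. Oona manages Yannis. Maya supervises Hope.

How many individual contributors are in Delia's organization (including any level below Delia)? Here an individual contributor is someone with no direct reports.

2

The people in Delia's organization with no one reporting to them are Oscar, Nuri. That is 2.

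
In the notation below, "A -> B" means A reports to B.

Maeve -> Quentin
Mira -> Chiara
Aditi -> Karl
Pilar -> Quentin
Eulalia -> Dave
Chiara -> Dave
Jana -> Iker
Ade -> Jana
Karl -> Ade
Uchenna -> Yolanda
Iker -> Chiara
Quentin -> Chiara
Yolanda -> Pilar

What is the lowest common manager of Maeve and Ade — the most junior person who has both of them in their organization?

Maeve's chain of managers is Quentin, Chiara, Dave. Ade's chain of managers is Jana, Iker, Chiara, Dave. The first manager that appears in both chains is Chiara.

Chiara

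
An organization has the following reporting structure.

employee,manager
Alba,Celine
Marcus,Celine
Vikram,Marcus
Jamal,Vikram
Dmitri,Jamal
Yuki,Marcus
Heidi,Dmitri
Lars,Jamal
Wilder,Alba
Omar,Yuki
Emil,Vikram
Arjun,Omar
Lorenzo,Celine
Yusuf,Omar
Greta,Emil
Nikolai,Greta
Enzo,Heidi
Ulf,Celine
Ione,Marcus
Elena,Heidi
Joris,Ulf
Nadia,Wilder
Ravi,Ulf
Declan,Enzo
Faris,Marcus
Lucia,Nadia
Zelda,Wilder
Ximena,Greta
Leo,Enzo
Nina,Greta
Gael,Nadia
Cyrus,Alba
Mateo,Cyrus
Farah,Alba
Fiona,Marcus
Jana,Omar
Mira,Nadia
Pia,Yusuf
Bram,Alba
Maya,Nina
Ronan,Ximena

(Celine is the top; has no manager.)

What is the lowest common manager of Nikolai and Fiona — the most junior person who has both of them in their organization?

Marcus

Nikolai's chain of managers is Greta, Emil, Vikram, Marcus, Celine. Fiona's chain of managers is Marcus, Celine. The first manager that appears in both chains is Marcus.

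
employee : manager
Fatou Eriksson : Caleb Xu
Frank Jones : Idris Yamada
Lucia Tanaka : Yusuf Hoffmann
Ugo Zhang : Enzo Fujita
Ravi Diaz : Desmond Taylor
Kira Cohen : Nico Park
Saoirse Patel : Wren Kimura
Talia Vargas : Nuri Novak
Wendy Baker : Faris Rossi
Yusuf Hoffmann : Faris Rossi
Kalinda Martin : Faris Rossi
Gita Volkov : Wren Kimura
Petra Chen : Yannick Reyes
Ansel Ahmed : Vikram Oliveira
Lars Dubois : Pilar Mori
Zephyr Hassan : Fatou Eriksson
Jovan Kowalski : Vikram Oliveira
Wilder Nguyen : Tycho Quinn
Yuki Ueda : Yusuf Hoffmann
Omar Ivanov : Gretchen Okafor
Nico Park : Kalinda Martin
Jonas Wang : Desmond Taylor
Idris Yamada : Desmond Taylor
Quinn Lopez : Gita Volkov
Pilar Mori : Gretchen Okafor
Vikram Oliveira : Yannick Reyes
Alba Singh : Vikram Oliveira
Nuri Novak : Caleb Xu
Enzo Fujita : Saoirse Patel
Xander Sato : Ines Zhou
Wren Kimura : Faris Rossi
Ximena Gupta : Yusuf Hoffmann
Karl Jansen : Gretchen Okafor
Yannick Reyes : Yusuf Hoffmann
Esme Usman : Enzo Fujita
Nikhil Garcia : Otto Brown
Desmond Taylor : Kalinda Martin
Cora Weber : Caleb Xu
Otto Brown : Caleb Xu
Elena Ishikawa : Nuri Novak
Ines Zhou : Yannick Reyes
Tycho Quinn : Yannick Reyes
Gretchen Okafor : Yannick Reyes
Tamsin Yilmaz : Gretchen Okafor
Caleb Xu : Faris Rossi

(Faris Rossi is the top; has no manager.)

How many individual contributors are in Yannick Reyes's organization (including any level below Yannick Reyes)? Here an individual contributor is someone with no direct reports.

The people in Yannick Reyes's organization with no one reporting to them are Petra Chen, Xander Sato, Tamsin Yilmaz, Omar Ivanov, Karl Jansen, Lars Dubois, Wilder Nguyen, Jovan Kowalski, Ansel Ahmed, Alba Singh. That is 10.

10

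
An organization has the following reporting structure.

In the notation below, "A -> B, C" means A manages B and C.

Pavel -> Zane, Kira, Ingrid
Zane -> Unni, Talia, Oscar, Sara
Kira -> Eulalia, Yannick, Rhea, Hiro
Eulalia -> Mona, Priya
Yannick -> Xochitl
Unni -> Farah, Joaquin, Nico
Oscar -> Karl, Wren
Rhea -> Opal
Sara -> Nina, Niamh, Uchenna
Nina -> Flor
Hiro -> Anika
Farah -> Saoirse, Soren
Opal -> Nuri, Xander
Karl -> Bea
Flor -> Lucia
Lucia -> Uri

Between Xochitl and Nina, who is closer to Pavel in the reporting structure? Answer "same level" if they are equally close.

Both Xochitl and Nina are 3 levels below Pavel.

same level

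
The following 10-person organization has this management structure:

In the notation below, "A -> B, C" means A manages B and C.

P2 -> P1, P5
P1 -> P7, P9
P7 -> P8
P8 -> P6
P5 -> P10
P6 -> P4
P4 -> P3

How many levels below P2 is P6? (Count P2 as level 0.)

Chain from P6 up to P2: P6 → P8 → P7 → P1 → P2. That is 4 steps up, so P6 is 4 levels below P2.

4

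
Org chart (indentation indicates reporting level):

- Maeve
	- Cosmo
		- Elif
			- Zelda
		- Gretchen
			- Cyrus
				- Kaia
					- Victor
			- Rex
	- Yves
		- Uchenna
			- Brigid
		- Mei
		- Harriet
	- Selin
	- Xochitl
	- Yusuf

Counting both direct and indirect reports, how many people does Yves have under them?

4

Yves directly manages Uchenna, Mei, Harriet. Under Uchenna: Brigid (1). Mei has no reports. Harriet has no reports. So Yves's organization is 3 direct reports plus everyone under them: 2 + 1 + 1 = 4.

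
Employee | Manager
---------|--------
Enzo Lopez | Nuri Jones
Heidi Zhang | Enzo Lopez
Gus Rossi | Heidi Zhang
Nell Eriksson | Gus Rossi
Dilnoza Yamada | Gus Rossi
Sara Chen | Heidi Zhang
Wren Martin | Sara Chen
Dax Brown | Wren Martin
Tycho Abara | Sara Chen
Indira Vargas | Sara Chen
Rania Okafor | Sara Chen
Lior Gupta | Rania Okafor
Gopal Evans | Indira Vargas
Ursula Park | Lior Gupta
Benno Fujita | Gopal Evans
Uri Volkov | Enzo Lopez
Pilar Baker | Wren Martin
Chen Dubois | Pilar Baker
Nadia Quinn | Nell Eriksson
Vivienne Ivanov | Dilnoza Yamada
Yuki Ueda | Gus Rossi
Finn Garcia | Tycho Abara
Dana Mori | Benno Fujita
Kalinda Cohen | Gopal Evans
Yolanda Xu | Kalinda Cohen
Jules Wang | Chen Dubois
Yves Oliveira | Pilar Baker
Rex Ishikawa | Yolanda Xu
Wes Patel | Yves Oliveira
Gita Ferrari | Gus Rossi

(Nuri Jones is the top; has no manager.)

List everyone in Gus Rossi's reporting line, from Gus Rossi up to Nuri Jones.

Gus Rossi -> Heidi Zhang -> Enzo Lopez -> Nuri Jones

Gus Rossi reports to Heidi Zhang. Heidi Zhang reports to Enzo Lopez. Enzo Lopez reports to Nuri Jones. Nuri Jones is at the top.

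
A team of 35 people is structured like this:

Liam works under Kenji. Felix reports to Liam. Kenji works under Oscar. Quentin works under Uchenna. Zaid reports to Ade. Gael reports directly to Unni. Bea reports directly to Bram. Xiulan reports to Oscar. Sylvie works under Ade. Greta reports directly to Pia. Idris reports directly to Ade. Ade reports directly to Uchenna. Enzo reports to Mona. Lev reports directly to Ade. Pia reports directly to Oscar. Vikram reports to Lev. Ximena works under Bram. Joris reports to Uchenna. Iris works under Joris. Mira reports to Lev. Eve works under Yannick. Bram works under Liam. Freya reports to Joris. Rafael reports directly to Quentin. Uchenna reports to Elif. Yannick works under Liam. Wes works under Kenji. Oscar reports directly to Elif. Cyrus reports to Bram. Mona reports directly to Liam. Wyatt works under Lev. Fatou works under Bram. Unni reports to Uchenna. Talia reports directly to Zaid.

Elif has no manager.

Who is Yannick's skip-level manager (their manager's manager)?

Yannick reports to Liam, and Liam reports to Kenji. So Yannick's skip-level manager is Kenji.

Kenji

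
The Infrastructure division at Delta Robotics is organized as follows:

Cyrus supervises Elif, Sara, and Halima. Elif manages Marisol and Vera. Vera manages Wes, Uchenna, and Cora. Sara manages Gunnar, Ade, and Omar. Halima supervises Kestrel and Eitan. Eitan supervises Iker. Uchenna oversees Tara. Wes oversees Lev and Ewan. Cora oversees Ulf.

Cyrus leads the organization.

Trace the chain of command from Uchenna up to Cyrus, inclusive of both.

Uchenna reports to Vera. Vera reports to Elif. Elif reports to Cyrus. Cyrus is at the top.

Uchenna -> Vera -> Elif -> Cyrus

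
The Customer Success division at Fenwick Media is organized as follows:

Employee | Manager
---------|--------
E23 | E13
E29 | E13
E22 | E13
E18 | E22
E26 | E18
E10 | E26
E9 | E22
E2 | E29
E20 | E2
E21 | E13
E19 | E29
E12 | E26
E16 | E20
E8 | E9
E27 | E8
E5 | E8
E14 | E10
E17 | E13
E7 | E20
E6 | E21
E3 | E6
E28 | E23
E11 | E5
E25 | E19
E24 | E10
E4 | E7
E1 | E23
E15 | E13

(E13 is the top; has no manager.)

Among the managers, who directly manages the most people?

E13

Direct-report counts: E13 has 6; E21 has 1; E6 has 1; E22 has 2; E9 has 1; E8 has 2; E5 has 1; E18 has 1; E26 has 2; E10 has 2; E29 has 2; E19 has 1; E2 has 1; E20 has 2; E7 has 1; E23 has 2. The largest is 6, held by E13.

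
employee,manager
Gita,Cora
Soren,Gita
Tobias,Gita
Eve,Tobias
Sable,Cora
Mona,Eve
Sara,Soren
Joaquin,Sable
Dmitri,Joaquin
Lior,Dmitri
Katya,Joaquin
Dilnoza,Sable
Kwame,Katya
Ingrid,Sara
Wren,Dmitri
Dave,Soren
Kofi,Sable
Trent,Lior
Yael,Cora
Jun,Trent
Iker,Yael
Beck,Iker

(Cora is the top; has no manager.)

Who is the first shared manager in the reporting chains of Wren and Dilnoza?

Sable

Wren's chain of managers is Dmitri, Joaquin, Sable, Cora. Dilnoza's chain of managers is Sable, Cora. The first manager that appears in both chains is Sable.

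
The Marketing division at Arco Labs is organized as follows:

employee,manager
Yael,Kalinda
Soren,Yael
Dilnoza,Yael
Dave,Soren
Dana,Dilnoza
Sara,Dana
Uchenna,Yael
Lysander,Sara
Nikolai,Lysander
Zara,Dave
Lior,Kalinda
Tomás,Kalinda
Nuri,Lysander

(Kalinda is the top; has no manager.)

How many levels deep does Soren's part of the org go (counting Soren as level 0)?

2

The longest chain under Soren runs Soren → Dave → Zara, which is 2 levels below Soren.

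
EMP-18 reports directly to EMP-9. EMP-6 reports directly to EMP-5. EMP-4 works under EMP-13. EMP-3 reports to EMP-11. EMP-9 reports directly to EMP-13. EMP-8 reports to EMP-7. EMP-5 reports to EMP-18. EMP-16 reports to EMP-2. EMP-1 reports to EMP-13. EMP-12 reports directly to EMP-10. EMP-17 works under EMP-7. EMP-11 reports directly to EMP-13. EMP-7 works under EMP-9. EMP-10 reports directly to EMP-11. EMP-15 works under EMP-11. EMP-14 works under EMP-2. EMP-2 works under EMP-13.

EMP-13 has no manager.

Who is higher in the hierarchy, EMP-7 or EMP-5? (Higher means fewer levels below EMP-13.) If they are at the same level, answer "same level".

EMP-7

EMP-7 is 2 levels below EMP-13; EMP-5 is 3. EMP-7 is higher.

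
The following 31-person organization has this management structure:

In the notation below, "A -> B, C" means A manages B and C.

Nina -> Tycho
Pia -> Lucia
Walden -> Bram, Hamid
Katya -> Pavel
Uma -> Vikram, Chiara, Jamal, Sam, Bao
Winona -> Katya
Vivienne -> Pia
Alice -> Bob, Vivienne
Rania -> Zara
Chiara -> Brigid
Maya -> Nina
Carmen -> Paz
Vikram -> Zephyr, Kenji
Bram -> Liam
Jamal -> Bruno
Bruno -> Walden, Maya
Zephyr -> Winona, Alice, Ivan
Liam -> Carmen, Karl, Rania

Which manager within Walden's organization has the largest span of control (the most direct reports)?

Liam

Direct-report counts within Walden's organization: Walden has 2; Bram has 1; Liam has 3; Rania has 1; Carmen has 1. The largest is 3, held by Liam.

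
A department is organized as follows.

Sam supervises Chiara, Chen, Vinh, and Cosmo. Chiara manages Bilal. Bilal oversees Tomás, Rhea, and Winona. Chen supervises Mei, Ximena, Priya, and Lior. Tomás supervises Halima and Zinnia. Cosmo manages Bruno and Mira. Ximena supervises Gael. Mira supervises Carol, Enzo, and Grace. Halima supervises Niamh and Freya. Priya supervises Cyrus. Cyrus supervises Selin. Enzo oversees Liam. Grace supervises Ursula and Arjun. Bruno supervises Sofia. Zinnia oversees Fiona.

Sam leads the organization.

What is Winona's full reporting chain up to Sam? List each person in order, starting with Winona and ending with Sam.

Winona -> Bilal -> Chiara -> Sam

Winona reports to Bilal. Bilal reports to Chiara. Chiara reports to Sam. Sam is at the top.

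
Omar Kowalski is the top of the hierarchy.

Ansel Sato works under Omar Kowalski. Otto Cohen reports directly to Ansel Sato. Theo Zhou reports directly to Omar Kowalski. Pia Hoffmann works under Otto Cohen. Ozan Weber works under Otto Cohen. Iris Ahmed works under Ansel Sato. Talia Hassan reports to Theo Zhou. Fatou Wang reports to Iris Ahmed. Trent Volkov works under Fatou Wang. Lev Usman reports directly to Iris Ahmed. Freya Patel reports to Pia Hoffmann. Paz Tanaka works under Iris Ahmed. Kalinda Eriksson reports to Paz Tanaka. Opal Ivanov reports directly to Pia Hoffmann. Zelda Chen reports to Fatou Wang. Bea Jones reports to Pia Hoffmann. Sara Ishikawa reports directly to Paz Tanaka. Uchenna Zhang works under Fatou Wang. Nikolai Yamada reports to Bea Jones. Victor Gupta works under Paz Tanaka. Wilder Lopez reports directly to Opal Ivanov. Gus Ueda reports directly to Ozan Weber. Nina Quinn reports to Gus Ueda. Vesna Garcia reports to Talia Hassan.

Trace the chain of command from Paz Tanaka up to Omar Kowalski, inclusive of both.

Paz Tanaka -> Iris Ahmed -> Ansel Sato -> Omar Kowalski

Paz Tanaka reports to Iris Ahmed. Iris Ahmed reports to Ansel Sato. Ansel Sato reports to Omar Kowalski. Omar Kowalski is at the top.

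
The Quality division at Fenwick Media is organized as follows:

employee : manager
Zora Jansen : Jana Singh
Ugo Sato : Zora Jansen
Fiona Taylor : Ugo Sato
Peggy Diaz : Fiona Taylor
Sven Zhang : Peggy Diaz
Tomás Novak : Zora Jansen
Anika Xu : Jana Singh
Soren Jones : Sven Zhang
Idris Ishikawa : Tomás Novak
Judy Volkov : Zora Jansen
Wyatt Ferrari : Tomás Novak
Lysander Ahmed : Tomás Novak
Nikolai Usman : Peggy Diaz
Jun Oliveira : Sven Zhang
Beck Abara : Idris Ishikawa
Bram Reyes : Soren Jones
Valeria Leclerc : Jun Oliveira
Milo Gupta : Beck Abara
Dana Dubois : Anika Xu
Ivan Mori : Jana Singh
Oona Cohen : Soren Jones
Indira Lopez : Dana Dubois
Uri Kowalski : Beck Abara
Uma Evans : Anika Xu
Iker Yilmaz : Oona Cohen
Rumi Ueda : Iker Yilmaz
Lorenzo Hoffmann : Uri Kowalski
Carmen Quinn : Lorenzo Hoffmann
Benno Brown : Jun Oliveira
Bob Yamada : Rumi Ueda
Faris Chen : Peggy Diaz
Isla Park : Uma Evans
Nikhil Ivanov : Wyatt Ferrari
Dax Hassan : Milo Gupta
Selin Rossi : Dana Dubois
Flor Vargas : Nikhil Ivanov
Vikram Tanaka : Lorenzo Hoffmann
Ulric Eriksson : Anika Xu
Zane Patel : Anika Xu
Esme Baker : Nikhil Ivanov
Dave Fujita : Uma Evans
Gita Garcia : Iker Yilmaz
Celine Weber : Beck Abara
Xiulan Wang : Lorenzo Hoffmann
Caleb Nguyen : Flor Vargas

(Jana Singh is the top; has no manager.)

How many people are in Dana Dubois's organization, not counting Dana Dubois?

Dana Dubois directly manages Indira Lopez, Selin Rossi. Indira Lopez has no reports. Selin Rossi has no reports. So Dana Dubois's organization is 2 direct reports plus everyone under them: 1 + 1 = 2.

2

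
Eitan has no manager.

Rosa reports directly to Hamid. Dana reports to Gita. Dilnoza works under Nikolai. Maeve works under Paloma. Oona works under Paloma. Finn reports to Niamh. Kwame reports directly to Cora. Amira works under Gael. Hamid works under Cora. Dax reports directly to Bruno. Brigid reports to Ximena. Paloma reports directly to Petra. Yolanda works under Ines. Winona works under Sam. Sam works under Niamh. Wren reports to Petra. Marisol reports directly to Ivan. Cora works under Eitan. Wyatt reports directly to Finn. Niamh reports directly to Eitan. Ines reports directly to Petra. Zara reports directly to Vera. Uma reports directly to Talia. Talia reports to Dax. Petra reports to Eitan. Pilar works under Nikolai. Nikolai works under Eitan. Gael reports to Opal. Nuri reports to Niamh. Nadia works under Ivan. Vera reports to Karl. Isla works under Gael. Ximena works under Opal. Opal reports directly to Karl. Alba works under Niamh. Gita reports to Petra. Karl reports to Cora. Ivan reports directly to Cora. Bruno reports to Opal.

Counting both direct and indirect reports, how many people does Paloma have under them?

Paloma directly manages Maeve, Oona. Maeve has no reports. Oona has no reports. So Paloma's organization is 2 direct reports plus everyone under them: 1 + 1 = 2.

2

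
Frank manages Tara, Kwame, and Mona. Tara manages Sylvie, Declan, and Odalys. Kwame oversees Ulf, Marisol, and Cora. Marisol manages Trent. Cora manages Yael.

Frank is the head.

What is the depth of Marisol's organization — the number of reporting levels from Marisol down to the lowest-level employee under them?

1

The longest chain under Marisol runs Marisol → Trent, which is 1 level below Marisol.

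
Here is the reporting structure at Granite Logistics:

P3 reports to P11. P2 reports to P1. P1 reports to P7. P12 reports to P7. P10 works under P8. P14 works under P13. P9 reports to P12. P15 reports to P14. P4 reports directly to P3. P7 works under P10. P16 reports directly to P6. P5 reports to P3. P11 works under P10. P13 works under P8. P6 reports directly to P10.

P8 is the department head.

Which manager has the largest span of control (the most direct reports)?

Direct-report counts: P8 has 2; P13 has 1; P14 has 1; P10 has 3; P6 has 1; P7 has 2; P1 has 1; P12 has 1; P11 has 1; P3 has 2. The largest is 3, held by P10.

P10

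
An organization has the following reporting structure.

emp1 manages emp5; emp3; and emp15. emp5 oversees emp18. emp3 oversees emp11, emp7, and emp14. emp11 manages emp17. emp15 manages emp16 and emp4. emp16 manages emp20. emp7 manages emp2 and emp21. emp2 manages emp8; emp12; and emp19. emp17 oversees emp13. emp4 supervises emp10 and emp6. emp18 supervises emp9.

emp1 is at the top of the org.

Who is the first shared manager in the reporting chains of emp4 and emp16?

emp15

emp4's chain of managers is emp15, emp1. emp16's chain of managers is emp15, emp1. The first manager that appears in both chains is emp15.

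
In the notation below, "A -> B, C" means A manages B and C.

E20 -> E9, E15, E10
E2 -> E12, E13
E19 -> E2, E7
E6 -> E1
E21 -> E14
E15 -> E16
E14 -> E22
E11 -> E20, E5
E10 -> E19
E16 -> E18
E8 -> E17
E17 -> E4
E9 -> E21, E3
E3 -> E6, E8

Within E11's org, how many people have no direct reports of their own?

8

The people in E11's organization with no one reporting to them are E5, E7, E13, E12, E18, E4, E1, E22. That is 8.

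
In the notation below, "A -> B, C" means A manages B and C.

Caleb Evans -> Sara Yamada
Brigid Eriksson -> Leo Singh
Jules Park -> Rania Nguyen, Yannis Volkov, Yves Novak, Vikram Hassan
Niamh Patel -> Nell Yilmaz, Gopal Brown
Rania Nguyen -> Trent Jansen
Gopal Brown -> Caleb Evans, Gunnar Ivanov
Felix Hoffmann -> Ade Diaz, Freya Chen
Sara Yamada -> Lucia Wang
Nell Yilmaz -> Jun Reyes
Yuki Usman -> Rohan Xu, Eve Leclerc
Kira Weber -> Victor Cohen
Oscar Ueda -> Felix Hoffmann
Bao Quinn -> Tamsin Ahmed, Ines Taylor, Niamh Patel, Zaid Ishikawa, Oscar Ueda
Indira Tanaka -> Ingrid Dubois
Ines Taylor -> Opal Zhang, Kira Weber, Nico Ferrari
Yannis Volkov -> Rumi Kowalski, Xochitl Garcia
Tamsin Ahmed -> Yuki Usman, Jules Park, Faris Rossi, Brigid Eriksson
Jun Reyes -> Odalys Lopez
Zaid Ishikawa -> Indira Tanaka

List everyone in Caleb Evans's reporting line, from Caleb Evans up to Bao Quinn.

Caleb Evans -> Gopal Brown -> Niamh Patel -> Bao Quinn

Caleb Evans reports to Gopal Brown. Gopal Brown reports to Niamh Patel. Niamh Patel reports to Bao Quinn. Bao Quinn is at the top.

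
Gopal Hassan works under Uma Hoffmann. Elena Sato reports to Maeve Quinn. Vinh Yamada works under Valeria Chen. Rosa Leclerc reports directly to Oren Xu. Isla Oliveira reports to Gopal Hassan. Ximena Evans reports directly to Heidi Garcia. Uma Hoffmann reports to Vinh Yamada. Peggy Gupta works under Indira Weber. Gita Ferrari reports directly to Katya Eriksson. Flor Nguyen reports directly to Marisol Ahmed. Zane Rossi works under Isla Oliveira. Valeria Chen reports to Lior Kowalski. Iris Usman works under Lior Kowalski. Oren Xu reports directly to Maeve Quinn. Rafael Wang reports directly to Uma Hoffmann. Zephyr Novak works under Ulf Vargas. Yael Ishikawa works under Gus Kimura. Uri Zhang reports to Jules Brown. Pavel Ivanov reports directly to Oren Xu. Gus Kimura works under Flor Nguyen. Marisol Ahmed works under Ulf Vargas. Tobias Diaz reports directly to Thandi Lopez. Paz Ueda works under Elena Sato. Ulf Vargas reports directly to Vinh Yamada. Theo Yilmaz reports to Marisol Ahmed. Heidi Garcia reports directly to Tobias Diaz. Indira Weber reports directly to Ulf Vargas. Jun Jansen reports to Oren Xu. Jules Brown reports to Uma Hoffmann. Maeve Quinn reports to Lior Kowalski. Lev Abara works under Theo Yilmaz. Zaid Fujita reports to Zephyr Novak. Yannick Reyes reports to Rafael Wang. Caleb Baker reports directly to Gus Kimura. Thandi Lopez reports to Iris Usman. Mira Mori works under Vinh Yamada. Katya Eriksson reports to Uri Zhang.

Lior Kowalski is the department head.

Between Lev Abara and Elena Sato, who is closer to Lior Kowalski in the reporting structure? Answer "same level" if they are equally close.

Elena Sato

Lev Abara is 6 levels below Lior Kowalski; Elena Sato is 2. Elena Sato is higher.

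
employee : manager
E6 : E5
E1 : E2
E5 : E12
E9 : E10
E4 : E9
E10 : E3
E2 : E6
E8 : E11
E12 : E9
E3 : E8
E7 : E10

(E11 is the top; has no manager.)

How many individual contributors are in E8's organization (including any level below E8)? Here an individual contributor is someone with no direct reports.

3

The people in E8's organization with no one reporting to them are E7, E4, E1. That is 3.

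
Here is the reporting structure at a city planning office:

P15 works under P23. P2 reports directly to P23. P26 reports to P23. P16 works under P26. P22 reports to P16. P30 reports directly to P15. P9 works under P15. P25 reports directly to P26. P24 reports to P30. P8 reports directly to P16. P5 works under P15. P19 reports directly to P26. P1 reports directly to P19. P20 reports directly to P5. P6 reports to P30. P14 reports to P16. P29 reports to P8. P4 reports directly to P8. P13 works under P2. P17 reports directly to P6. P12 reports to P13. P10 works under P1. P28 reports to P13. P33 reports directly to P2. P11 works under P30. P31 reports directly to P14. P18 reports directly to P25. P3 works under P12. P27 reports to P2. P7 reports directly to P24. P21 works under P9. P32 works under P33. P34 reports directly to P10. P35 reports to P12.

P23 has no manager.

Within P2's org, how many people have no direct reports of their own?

The people in P2's organization with no one reporting to them are P27, P32, P28, P35, P3. That is 5.

5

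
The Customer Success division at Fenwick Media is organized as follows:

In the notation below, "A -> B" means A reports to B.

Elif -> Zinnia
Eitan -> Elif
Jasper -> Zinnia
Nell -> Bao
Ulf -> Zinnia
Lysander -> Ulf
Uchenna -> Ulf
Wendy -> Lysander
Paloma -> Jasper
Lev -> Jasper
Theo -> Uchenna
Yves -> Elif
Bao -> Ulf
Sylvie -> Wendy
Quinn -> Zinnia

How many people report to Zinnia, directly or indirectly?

15

Zinnia directly manages Ulf, Jasper, Elif, Quinn. Under Ulf: Uchenna, Theo, Bao, Nell, Lysander, Wendy, Sylvie (7). Under Jasper: Paloma, Lev (2). Under Elif: Yves, Eitan (2). Quinn has no reports. So Zinnia's organization is 4 direct reports plus everyone under them: 8 + 3 + 3 + 1 = 15.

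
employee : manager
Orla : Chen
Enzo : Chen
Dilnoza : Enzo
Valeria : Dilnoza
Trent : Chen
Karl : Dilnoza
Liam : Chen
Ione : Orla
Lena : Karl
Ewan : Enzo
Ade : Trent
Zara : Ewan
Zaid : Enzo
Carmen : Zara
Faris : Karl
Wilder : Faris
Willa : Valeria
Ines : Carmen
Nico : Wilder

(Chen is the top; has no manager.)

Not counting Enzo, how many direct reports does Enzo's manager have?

3

Enzo reports to Chen. Chen's other direct reports are Orla, Trent, Liam — 3 peers.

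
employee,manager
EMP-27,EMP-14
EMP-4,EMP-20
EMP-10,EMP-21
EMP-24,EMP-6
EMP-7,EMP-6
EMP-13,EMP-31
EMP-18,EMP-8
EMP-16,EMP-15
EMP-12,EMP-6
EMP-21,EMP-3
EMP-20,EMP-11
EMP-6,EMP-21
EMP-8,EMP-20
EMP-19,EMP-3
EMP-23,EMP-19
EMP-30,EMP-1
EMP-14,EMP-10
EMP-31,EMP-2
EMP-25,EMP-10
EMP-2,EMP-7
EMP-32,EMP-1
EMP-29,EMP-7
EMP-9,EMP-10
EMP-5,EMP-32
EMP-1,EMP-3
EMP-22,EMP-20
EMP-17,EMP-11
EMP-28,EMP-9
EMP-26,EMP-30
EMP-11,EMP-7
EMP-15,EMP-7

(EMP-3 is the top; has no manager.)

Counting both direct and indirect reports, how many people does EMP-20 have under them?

EMP-20 directly manages EMP-22, EMP-8, EMP-4. EMP-22 has no reports. Under EMP-8: EMP-18 (1). EMP-4 has no reports. So EMP-20's organization is 3 direct reports plus everyone under them: 1 + 2 + 1 = 4.

4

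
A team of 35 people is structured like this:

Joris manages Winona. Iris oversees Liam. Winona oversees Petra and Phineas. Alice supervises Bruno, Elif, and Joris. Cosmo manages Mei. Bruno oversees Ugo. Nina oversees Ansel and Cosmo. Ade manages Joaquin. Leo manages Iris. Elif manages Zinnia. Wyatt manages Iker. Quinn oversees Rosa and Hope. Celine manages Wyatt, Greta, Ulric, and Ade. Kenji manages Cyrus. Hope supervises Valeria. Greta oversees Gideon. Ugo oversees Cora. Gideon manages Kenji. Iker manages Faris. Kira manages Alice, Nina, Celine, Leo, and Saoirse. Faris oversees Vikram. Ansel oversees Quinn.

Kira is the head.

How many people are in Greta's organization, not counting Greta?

Greta directly manages Gideon. Under Gideon: Kenji, Cyrus (2). That's 3 in total.

3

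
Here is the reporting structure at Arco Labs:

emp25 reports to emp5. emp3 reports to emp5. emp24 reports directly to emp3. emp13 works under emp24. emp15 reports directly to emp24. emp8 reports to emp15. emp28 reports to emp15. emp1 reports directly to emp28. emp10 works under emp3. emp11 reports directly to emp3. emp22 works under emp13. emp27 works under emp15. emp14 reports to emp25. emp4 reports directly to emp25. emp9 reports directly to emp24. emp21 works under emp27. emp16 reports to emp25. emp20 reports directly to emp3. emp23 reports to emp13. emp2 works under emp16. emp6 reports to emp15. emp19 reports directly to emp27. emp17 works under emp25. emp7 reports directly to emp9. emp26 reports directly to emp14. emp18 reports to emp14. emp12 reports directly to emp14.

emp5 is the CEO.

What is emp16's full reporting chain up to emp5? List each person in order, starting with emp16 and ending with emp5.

emp16 -> emp25 -> emp5

emp16 reports to emp25. emp25 reports to emp5. emp5 is at the top.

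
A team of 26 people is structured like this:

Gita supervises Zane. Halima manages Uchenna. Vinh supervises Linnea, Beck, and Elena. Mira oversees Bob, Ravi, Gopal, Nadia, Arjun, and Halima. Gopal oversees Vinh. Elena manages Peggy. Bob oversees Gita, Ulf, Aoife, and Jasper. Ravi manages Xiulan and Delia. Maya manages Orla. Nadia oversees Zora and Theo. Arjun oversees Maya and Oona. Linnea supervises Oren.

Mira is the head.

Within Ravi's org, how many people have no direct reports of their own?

The people in Ravi's organization with no one reporting to them are Delia, Xiulan. That is 2.

2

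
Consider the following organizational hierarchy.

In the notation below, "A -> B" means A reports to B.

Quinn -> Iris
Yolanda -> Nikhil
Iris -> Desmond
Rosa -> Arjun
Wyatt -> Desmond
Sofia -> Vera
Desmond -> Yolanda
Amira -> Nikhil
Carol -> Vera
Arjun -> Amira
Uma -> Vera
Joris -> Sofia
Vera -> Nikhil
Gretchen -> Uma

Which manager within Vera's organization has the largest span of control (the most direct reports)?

Vera

Direct-report counts within Vera's organization: Vera has 3; Sofia has 1; Uma has 1. The largest is 3, held by Vera.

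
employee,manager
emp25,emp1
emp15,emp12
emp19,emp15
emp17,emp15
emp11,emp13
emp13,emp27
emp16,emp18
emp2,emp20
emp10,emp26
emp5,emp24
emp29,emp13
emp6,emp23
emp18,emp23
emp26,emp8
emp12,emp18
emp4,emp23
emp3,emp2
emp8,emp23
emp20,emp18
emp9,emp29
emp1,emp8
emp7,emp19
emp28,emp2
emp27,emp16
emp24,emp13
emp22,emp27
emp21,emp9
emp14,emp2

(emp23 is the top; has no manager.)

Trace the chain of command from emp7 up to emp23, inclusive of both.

emp7 -> emp19 -> emp15 -> emp12 -> emp18 -> emp23

emp7 reports to emp19. emp19 reports to emp15. emp15 reports to emp12. emp12 reports to emp18. emp18 reports to emp23. emp23 is at the top.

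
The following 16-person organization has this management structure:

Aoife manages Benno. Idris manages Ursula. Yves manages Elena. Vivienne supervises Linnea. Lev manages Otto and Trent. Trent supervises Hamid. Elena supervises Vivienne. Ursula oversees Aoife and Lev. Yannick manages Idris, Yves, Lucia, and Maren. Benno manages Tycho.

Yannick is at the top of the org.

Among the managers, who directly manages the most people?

Direct-report counts: Yannick has 4; Yves has 1; Elena has 1; Vivienne has 1; Idris has 1; Ursula has 2; Lev has 2; Trent has 1; Aoife has 1; Benno has 1. The largest is 4, held by Yannick.

Yannick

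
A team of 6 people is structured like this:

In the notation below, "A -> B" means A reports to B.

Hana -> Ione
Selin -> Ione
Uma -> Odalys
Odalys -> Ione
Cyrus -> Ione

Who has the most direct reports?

Direct-report counts: Ione has 4; Odalys has 1. The largest is 4, held by Ione.

Ione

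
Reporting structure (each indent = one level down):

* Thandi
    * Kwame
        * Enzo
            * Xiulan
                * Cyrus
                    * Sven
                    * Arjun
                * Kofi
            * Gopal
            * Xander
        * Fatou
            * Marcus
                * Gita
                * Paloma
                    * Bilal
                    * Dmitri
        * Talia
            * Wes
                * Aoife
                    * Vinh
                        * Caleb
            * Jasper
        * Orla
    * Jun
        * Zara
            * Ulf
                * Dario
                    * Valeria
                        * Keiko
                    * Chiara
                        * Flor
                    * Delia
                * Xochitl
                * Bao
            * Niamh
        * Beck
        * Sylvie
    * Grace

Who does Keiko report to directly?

Keiko reports directly to Valeria.

Valeria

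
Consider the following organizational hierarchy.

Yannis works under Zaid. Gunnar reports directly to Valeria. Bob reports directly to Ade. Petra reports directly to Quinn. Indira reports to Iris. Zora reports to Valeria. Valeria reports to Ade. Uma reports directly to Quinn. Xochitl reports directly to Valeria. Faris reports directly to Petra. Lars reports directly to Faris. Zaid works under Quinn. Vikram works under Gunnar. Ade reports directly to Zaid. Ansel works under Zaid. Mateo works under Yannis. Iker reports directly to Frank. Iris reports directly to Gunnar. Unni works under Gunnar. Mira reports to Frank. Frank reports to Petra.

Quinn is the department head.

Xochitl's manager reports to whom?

Xochitl reports to Valeria, and Valeria reports to Ade. So Xochitl's skip-level manager is Ade.

Ade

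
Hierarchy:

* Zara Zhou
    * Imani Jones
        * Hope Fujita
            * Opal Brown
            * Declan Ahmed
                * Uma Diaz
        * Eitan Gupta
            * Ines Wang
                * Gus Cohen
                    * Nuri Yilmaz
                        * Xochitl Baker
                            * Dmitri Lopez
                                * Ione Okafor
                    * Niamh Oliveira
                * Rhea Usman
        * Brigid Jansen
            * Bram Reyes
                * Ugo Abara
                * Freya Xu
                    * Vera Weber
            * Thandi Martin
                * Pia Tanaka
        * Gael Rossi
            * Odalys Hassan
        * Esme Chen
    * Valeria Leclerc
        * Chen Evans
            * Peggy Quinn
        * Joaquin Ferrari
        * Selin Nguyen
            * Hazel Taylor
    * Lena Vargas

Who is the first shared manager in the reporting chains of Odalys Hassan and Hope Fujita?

Imani Jones

Odalys Hassan's chain of managers is Gael Rossi, Imani Jones, Zara Zhou. Hope Fujita's chain of managers is Imani Jones, Zara Zhou. The first manager that appears in both chains is Imani Jones.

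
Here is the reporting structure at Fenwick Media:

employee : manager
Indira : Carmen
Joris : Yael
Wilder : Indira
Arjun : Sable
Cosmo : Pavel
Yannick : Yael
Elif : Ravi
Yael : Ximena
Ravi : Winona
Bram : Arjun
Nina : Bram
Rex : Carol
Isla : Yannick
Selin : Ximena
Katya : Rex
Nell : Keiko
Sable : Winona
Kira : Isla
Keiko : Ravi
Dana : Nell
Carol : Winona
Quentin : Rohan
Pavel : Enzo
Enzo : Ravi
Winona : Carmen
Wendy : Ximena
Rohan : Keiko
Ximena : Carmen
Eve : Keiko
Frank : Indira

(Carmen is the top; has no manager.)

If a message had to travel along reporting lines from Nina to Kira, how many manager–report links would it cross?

10

Nina is 5 levels below Carmen, and Kira is 5 levels below Carmen (their lowest common manager). The shortest path runs up from Nina to Carmen and back down to Kira: 5 + 5 = 10 links.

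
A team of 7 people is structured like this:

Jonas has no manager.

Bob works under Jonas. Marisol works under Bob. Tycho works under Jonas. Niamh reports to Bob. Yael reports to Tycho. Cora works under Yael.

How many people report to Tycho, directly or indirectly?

2

Tycho directly manages Yael. Under Yael: Cora (1). That's 2 in total.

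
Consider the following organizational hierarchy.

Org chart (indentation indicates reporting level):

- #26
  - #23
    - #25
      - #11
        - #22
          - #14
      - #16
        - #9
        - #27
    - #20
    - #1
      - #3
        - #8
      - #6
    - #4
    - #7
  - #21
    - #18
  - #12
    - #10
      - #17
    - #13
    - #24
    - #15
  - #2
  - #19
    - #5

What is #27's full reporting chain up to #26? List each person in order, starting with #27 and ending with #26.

#27 reports to #16. #16 reports to #25. #25 reports to #23. #23 reports to #26. #26 is at the top.

#27 -> #16 -> #25 -> #23 -> #26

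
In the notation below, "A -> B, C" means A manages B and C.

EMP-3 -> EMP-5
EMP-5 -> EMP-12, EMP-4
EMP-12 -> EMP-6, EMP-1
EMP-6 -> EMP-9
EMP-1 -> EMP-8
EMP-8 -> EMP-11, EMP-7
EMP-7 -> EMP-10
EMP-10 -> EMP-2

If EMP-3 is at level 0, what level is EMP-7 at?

5

Chain from EMP-7 up to EMP-3: EMP-7 → EMP-8 → EMP-1 → EMP-12 → EMP-5 → EMP-3. That is 5 steps up, so EMP-7 is 5 levels below EMP-3.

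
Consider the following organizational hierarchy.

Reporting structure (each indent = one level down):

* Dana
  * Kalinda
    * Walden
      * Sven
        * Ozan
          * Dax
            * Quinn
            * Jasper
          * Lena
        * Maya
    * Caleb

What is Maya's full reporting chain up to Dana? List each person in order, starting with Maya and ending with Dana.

Maya reports to Sven. Sven reports to Walden. Walden reports to Kalinda. Kalinda reports to Dana. Dana is at the top.

Maya -> Sven -> Walden -> Kalinda -> Dana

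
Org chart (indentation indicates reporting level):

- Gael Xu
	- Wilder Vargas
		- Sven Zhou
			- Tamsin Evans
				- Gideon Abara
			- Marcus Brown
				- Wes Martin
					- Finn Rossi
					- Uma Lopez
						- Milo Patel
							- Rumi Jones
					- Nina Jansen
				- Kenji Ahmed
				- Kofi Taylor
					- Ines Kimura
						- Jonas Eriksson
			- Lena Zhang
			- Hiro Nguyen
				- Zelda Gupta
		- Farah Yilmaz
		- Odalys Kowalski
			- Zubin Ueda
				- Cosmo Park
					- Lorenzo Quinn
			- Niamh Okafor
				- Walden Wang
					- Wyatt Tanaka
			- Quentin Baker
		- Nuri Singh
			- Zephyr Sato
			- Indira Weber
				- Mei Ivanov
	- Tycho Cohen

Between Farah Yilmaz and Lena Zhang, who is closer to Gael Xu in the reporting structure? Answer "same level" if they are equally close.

Farah Yilmaz

Farah Yilmaz is 2 levels below Gael Xu; Lena Zhang is 3. Farah Yilmaz is higher.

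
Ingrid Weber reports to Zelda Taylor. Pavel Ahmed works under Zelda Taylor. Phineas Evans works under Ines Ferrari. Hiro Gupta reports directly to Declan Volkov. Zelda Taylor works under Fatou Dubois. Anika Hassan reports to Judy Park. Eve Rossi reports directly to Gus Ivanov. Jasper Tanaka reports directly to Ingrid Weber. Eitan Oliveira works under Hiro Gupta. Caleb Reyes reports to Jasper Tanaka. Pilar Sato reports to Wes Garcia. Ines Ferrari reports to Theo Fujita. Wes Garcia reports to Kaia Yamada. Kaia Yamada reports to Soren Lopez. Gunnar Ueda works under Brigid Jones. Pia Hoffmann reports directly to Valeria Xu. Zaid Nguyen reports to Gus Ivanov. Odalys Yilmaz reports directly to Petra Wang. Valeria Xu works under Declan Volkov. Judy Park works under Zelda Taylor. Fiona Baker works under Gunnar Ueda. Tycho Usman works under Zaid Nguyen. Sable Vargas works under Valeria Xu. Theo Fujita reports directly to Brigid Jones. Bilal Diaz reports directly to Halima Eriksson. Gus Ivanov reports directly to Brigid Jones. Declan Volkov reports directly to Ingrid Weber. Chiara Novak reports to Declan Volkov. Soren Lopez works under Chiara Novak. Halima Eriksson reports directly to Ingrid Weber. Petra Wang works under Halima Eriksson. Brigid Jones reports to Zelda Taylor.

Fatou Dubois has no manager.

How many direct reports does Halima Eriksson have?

2

Halima Eriksson directly manages Bilal Diaz, Petra Wang. That is 2 direct reports.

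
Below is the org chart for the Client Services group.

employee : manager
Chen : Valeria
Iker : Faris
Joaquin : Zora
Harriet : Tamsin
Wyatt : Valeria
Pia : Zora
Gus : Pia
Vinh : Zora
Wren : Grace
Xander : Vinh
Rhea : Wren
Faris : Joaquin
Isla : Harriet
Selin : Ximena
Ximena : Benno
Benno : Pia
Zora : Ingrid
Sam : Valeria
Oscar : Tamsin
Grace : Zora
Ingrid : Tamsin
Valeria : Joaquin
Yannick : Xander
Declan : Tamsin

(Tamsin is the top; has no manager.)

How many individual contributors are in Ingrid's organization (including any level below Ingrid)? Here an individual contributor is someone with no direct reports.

8

The people in Ingrid's organization with no one reporting to them are Rhea, Yannick, Chen, Sam, Wyatt, Iker, Gus, Selin. That is 8.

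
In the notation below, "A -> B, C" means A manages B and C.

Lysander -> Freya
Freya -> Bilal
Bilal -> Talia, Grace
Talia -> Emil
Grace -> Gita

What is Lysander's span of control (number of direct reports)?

1

Lysander directly manages Freya. That is 1 direct report.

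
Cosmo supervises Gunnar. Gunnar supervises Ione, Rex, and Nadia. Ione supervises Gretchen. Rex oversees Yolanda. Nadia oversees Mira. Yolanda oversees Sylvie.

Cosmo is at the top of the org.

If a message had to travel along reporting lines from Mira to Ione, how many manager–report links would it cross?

3

Mira is 2 levels below Gunnar, and Ione is 1 level below Gunnar (their lowest common manager). The shortest path runs up from Mira to Gunnar and back down to Ione: 2 + 1 = 3 links.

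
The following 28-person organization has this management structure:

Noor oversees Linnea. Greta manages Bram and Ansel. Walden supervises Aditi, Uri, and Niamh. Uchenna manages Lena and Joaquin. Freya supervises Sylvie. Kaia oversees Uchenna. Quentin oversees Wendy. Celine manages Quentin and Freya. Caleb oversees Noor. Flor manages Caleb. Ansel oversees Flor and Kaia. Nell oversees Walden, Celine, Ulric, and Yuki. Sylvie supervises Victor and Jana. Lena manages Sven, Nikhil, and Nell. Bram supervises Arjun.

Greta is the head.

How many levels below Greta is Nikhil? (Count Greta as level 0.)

Chain from Nikhil up to Greta: Nikhil → Lena → Uchenna → Kaia → Ansel → Greta. That is 5 steps up, so Nikhil is 5 levels below Greta.

5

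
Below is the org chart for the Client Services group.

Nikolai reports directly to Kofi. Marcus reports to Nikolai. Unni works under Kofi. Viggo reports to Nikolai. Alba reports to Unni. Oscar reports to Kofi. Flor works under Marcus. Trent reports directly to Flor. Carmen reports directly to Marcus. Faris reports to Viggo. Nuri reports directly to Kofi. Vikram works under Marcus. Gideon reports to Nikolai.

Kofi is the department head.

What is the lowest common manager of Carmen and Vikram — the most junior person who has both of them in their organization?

Carmen's chain of managers is Marcus, Nikolai, Kofi. Vikram's chain of managers is Marcus, Nikolai, Kofi. The first manager that appears in both chains is Marcus.

Marcus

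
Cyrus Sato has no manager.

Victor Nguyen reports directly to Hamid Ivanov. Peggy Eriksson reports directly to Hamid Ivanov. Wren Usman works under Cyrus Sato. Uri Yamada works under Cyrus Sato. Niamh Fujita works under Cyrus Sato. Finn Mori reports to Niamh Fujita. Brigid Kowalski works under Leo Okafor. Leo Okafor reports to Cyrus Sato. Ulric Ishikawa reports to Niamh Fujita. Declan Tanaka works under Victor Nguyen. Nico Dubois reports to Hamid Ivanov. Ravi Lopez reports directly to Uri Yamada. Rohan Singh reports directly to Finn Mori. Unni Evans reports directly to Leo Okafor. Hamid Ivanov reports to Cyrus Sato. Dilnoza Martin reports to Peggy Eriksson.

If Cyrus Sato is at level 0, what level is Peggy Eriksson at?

2

Chain from Peggy Eriksson up to Cyrus Sato: Peggy Eriksson → Hamid Ivanov → Cyrus Sato. That is 2 steps up, so Peggy Eriksson is 2 levels below Cyrus Sato.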